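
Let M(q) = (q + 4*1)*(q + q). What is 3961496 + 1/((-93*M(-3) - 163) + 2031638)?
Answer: 8049890601369/2032033 ≈ 3.9615e+6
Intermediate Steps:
M(q) = 2*q*(4 + q) (M(q) = (q + 4)*(2*q) = (4 + q)*(2*q) = 2*q*(4 + q))
3961496 + 1/((-93*M(-3) - 163) + 2031638) = 3961496 + 1/((-186*(-3)*(4 - 3) - 163) + 2031638) = 3961496 + 1/((-186*(-3) - 163) + 2031638) = 3961496 + 1/((-93*(-6) - 163) + 2031638) = 3961496 + 1/((558 - 163) + 2031638) = 3961496 + 1/(395 + 2031638) = 3961496 + 1/2032033 = 8049890601369/2032033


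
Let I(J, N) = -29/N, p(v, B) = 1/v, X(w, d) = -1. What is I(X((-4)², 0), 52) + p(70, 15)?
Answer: -989/1820 ≈ -0.54341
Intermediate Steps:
I(X((-4)², 0), 52) + p(70, 15) = -29/52 + 1/70 = -989/1820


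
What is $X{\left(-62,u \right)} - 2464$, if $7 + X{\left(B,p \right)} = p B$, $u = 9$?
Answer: $-3029$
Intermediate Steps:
$X{\left(B,p \right)} = -7 + B p$ ($X{\left(B,p \right)} = -7 + p B = -7 + B p$)
$X{\left(-62,u \right)} - 2464 = \left(-7 - 558\right) - 2464 = -565 - 2464 = -3029$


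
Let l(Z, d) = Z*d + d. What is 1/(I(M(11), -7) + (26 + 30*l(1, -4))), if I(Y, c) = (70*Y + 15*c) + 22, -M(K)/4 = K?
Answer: -1/3377 ≈ -0.00029612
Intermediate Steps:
M(K) = -4*K
l(Z, d) = d + Z*d
I(Y, c) = 22 + 15*c + 70*Y (I(Y, c) = (15*c + 70*Y) + 22 = 22 + 15*c + 70*Y)
1/(I(M(11), -7) + (26 + 30*l(1, -4))) = 1/((22 + 15*(-7) + 70*(-4*11)) + (26 + 30*(-4*(1 + 1)))) = 1/((22 - 105 + 70*(-44)) + (26 + 30*(-4*2))) = 1/((22 - 105 - 3080) + (26 + 30*(-8))) = 1/(-3163 + (26 - 240)) = 1/(-3163 - 214) = 1/(-3377) = -1/3377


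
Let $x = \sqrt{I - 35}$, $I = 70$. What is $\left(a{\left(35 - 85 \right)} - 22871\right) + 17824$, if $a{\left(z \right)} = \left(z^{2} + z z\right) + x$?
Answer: $-47 + \sqrt{35} \approx -41.084$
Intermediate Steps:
$x = \sqrt{35}$ ($x = \sqrt{70 - 35} = \sqrt{35} \approx 5.9161$)
$a{\left(z \right)} = \sqrt{35} + 2 z^{2}$ ($a{\left(z \right)} = \left(z^{2} + z z\right) + \sqrt{35} = \left(z^{2} + z^{2}\right) + \sqrt{35} = 2 z^{2} + \sqrt{35} = \sqrt{35} + 2 z^{2}$)
$\left(a{\left(35 - 85 \right)} - 22871\right) + 17824 = \left(\left(\sqrt{35} + 2 \left(35 - 85\right)^{2}\right) - 22871\right) + 17824 = \left(\left(\sqrt{35} + 2 \left(-50\right)^{2}\right) - 22871\right) + 17824 = \left(\left(\sqrt{35} + 2 \cdot 2500\right) - 22871\right) + 17824 = \left(\left(\sqrt{35} + 5000\right) - 22871\right) + 17824 = \left(\left(5000 + \sqrt{35}\right) - 22871\right) + 17824 = \left(-17871 + \sqrt{35}\right) + 17824 = -47 + \sqrt{35}$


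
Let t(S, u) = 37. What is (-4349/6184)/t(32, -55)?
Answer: -4349/228808 ≈ -0.019007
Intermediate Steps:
(-4349/6184)/t(32, -55) = -4349/6184/37 = -4349*1/6184*(1/37) = -4349/6184*1/37 = -4349/228808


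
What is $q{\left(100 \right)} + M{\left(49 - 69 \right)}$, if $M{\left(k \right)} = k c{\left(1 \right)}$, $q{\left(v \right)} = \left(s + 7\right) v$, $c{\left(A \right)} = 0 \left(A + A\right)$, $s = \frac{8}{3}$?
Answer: $\frac{2900}{3} \approx 966.67$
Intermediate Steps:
$s = \frac{8}{3}$ ($s = 8 \cdot \frac{1}{3} = \frac{8}{3} \approx 2.6667$)
$c{\left(A \right)} = 0$ ($c{\left(A \right)} = 0 \cdot 2 A = 0$)
$q{\left(v \right)} = \frac{29 v}{3}$ ($q{\left(v \right)} = \left(\frac{8}{3} + 7\right) v = \frac{29 v}{3}$)
$M{\left(k \right)} = 0$ ($M{\left(k \right)} = k 0 = 0$)
$q{\left(100 \right)} + M{\left(49 - 69 \right)} = \frac{29}{3} \cdot 100 + 0 = \frac{2900}{3} + 0 = \frac{2900}{3}$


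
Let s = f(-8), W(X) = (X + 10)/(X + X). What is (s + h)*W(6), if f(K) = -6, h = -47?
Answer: -212/3 ≈ -70.667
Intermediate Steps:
W(X) = (10 + X)/(2*X) (W(X) = (10 + X)/((2*X)) = (10 + X)*(1/(2*X)) = (10 + X)/(2*X))
s = -6
(s + h)*W(6) = (-6 - 47)*((½)*(10 + 6)/6) = -53*16/(2*6) = -53*4/3 = -212/3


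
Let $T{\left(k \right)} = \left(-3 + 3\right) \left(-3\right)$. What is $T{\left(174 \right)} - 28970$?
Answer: $-28970$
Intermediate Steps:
$T{\left(k \right)} = 0$ ($T{\left(k \right)} = 0 \left(-3\right) = 0$)
$T{\left(174 \right)} - 28970 = 0 - 28970 = -28970$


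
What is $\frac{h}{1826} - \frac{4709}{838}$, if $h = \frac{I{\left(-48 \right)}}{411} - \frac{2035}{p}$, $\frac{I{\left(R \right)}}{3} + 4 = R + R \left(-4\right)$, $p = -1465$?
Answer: $- \frac{86269166648}{15355819127} \approx -5.618$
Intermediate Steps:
$I{\left(R \right)} = -12 - 9 R$ ($I{\left(R \right)} = -12 + 3 \left(R + R \left(-4\right)\right) = -12 + 3 \left(R - 4 R\right) = -12 + 3 \left(- 3 R\right) = -12 - 9 R$)
$h = \frac{96779}{40141}$ ($h = \frac{-12 - -432}{411} - \frac{2035}{-1465} = \left(-12 + 432\right) \frac{1}{411} - - \frac{407}{293} = 420 \cdot \frac{1}{411} + \frac{407}{293} = \frac{140}{137} + \frac{407}{293} = \frac{96779}{40141} \approx 2.411$)
$\frac{h}{1826} - \frac{4709}{838} = \frac{96779}{40141 \cdot 1826} - \frac{4709}{838} = \frac{96779}{40141} \cdot \frac{1}{1826} - \frac{4709}{838} = \frac{96779}{73297466} - \frac{4709}{838} = - \frac{86269166648}{15355819127}$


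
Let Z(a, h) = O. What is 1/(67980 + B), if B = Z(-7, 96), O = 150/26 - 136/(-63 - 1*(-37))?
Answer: 1/67991 ≈ 1.4708e-5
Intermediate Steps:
O = 11 (O = 150*(1/26) - 136/(-63 + 37) = 75/13 - 136/(-26) = 75/13 - 136*(-1/26) = 75/13 + 68/13 = 11)
Z(a, h) = 11
B = 11
1/(67980 + B) = 1/(67980 + 11) = 1/67991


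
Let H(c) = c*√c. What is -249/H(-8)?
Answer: -249*I*√2/32 ≈ -11.004*I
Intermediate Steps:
H(c) = c^(3/2)
-249/H(-8) = -249*I*√2/32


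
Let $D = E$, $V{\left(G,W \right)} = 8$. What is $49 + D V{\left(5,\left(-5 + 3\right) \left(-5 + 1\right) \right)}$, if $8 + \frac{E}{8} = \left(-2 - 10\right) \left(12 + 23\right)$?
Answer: $-27343$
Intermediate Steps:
$E = -3424$ ($E = -64 + 8 \left(-2 - 10\right) \left(12 + 23\right) = -64 + 8 \left(\left(-12\right) 35\right) = -64 + 8 \left(-420\right) = -64 - 3360 = -3424$)
$D = -3424$
$49 + D V{\left(5,\left(-5 + 3\right) \left(-5 + 1\right) \right)} = 49 - 27392 = -27343$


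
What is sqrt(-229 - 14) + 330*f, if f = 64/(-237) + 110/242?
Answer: 4810/79 + 9*I*sqrt(3) ≈ 60.886 + 15.588*I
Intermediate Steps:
f = 481/2607 (f = 64*(-1/237) + 110*(1/242) = -64/237 + 5/11 = 481/2607 ≈ 0.18450)
sqrt(-229 - 14) + 330*f = sqrt(-229 - 14) + 330*(481/2607) = sqrt(-243) + 4810/79 = 9*I*sqrt(3) + 4810/79 = 4810/79 + 9*I*sqrt(3)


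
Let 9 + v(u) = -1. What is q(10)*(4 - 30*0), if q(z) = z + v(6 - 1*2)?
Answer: 0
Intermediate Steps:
v(u) = -10 (v(u) = -9 - 1 = -10)
q(z) = -10 + z (q(z) = z - 10 = -10 + z)
q(10)*(4 - 30*0) = (-10 + 10)*(4 - 30*0) = 0*(4 + 0) = 0*4 = 0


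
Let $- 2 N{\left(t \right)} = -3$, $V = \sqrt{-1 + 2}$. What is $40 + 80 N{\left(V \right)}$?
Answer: $160$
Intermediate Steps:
$V = 1$ ($V = \sqrt{1} = 1$)
$N{\left(t \right)} = \frac{3}{2}$ ($N{\left(t \right)} = \left(- \frac{1}{2}\right) \left(-3\right) = \frac{3}{2}$)
$40 + 80 N{\left(V \right)} = 40 + 80 \cdot \frac{3}{2} = 40 + 120 = 160$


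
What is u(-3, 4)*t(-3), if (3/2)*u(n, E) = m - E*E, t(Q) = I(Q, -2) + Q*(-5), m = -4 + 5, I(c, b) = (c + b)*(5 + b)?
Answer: 0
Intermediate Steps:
I(c, b) = (5 + b)*(b + c) (I(c, b) = (b + c)*(5 + b) = (5 + b)*(b + c))
m = 1
t(Q) = -6 - 2*Q (t(Q) = ((-2)² + 5*(-2) + 5*Q - 2*Q) + Q*(-5) = (4 - 10 + 5*Q - 2*Q) - 5*Q = (-6 + 3*Q) - 5*Q = -6 - 2*Q)
u(n, E) = ⅔ - 2*E²/3 (u(n, E) = 2*(1 - E*E)/3 = 2*(1 - E²)/3 = ⅔ - 2*E²/3)
u(-3, 4)*t(-3) = (⅔ - ⅔*4²)*(-6 - 2*(-3)) = (⅔ - ⅔*16)*(-6 + 6) = (⅔ - 32/3)*0 = -10*0 = 0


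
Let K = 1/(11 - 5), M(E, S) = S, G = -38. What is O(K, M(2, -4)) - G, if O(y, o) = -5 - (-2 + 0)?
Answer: 35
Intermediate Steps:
K = ⅙ (K = 1/6 = ⅙ ≈ 0.16667)
O(y, o) = -3 (O(y, o) = -5 - 1*(-2) = -5 + 2 = -3)
O(K, M(2, -4)) - G = -3 - 1*(-38) = -3 + 38 = 35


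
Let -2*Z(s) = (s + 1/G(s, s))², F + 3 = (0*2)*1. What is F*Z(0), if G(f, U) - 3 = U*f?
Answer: ⅙ ≈ 0.16667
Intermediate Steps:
G(f, U) = 3 + U*f
F = -3 (F = -3 + (0*2)*1 = -3 + 0*1 = -3 + 0 = -3)
Z(s) = -(s + 1/(3 + s²))²/2 (Z(s) = -(s + 1/(3 + s*s))²/2 = -(s + 1/(3 + s²))²/2)
F*Z(0) = -(-3)*(1 + 0*(3 + 0²))²/(2*(3 + 0²)²) = -(-3)*(1 + 0*(3 + 0))²/(2*(3 + 0)²) = -(-3)*(1 + 0*3)²/(2*3²) = -(-3)*(1 + 0)²/(2*9) = -(-3)*1²/(2*9) = -(-3)/(2*9) = -3*(-1/18) = ⅙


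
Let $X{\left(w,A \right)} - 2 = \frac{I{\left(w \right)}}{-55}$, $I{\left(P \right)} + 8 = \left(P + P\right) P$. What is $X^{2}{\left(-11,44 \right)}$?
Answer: $\frac{15376}{3025} \approx 5.083$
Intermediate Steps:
$I{\left(P \right)} = -8 + 2 P^{2}$ ($I{\left(P \right)} = -8 + \left(P + P\right) P = -8 + 2 P P = -8 + 2 P^{2}$)
$X{\left(w,A \right)} = \frac{118}{55} - \frac{2 w^{2}}{55}$ ($X{\left(w,A \right)} = 2 + \frac{-8 + 2 w^{2}}{-55} = 2 + \left(-8 + 2 w^{2}\right) \left(- \frac{1}{55}\right) = 2 - \left(- \frac{8}{55} + \frac{2 w^{2}}{55}\right) = \frac{118}{55} - \frac{2 w^{2}}{55}$)
$X^{2}{\left(-11,44 \right)} = \left(\frac{118}{55} - \frac{2 \left(-11\right)^{2}}{55}\right)^{2} = \left(\frac{118}{55} - \frac{22}{5}\right)^{2} = \left(- \frac{124}{55}\right)^{2} = \frac{15376}{3025}$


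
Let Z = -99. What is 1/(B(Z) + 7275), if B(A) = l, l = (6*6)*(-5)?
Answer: 1/7095 ≈ 0.00014094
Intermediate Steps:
l = -180 (l = 36*(-5) = -180)
B(A) = -180
1/(B(Z) + 7275) = 1/(-180 + 7275) = 1/7095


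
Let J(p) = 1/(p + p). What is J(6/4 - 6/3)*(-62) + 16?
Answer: 78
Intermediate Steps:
J(p) = 1/(2*p)
J(6/4 - 6/3)*(-62) + 16 = (1/(2*(6/4 - 6/3)))*(-62) + 16 = (1/(2*(6*(¼) - 6*⅓)))*(-62) + 16 = (1/(2*(3/2 - 2)))*(-62) + 16 = (1/(2*(-½)))*(-62) + 16 = ((½)*(-2))*(-62) + 16 = -1*(-62) + 16 = 62 + 16 = 78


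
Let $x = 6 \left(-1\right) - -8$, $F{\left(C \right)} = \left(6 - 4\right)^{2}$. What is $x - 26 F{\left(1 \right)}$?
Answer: $-102$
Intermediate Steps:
$F{\left(C \right)} = 4$ ($F{\left(C \right)} = 2^{2} = 4$)
$x = 2$ ($x = -6 + 8 = 2$)
$x - 26 F{\left(1 \right)} = 2 - 104 = -102$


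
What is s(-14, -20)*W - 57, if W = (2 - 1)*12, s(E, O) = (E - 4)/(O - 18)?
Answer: -975/19 ≈ -51.316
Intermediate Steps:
s(E, O) = (-4 + E)/(-18 + O)
W = 12 (W = 1*12 = 12)
s(-14, -20)*W - 57 = ((-4 - 14)/(-18 - 20))*12 - 57 = (-18/(-38))*12 - 57 = -1/38*(-18)*12 - 57 = (9/19)*12 - 57 = 108/19 - 57 = -975/19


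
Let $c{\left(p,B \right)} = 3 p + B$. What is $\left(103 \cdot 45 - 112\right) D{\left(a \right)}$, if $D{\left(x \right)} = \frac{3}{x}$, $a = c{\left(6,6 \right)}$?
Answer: $\frac{4523}{8} \approx 565.38$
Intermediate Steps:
$c{\left(p,B \right)} = B + 3 p$
$a = 24$ ($a = 6 + 3 \cdot 6 = 6 + 18 = 24$)
$\left(103 \cdot 45 - 112\right) D{\left(a \right)} = \left(103 \cdot 45 - 112\right) \frac{3}{24} = \left(4635 - 112\right) 3 \cdot \frac{1}{24} = 4523 \cdot \frac{1}{8} = \frac{4523}{8}$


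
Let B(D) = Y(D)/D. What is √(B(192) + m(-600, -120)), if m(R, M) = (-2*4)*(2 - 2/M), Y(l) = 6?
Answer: I*√231870/120 ≈ 4.0127*I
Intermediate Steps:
B(D) = 6/D
m(R, M) = -16 + 16/M (m(R, M) = -8*(2 - 2/M) = -16 + 16/M)
√(B(192) + m(-600, -120)) = √(6/192 + (-16 + 16/(-120))) = √(6*(1/192) + (-16 + 16*(-1/120))) = √(1/32 + (-16 - 2/15)) = √(1/32 - 242/15) = √(-7729/480) = I*√231870/120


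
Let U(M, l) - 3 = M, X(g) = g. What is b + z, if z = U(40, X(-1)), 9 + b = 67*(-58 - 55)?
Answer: -7537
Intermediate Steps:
b = -7580 (b = -9 + 67*(-58 - 55) = -9 + 67*(-113) = -9 - 7571 = -7580)
U(M, l) = 3 + M
z = 43 (z = 3 + 40 = 43)
b + z = -7580 + 43 = -7537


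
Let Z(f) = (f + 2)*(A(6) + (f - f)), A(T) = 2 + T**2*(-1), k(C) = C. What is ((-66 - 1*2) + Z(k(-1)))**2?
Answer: 10404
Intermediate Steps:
A(T) = 2 - T**2
Z(f) = -68 - 34*f (Z(f) = (f + 2)*((2 - 1*6**2) + (f - f)) = (2 + f)*((2 - 1*36) + 0) = (2 + f)*((2 - 36) + 0) = (2 + f)*(-34 + 0) = (2 + f)*(-34) = -68 - 34*f)
((-66 - 1*2) + Z(k(-1)))**2 = ((-66 - 1*2) + (-68 - 34*(-1)))**2 = ((-66 - 2) + (-68 + 34))**2 = (-68 - 34)**2 = (-102)**2 = 10404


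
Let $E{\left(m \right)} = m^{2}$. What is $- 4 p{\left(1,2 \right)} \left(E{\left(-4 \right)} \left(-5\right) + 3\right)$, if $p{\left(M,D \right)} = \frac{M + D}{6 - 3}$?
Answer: $308$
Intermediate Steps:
$p{\left(M,D \right)} = \frac{D}{3} + \frac{M}{3}$ ($p{\left(M,D \right)} = \frac{D + M}{3} = \left(D + M\right) \frac{1}{3} = \frac{D}{3} + \frac{M}{3}$)
$- 4 p{\left(1,2 \right)} \left(E{\left(-4 \right)} \left(-5\right) + 3\right) = - 4 \left(\frac{1}{3} \cdot 2 + \frac{1}{3} \cdot 1\right) \left(\left(-4\right)^{2} \left(-5\right) + 3\right) = - 4 \left(\frac{2}{3} + \frac{1}{3}\right) \left(16 \left(-5\right) + 3\right) = \left(-4\right) 1 \left(-80 + 3\right) = \left(-4\right) \left(-77\right) = 308$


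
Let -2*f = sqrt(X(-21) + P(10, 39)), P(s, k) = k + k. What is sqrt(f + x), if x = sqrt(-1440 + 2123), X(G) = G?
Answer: sqrt(-2*sqrt(57) + 4*sqrt(683))/2 ≈ 4.7286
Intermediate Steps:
P(s, k) = 2*k
x = sqrt(683) ≈ 26.134
f = -sqrt(57)/2 (f = -sqrt(-21 + 2*39)/2 = -sqrt(-21 + 78)/2 = -sqrt(57)/2 ≈ -3.7749)
sqrt(f + x) = sqrt(-sqrt(57)/2 + sqrt(683)) = sqrt(sqrt(683) - sqrt(57)/2)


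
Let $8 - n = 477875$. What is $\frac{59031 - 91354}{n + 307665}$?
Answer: $\frac{32323}{170202} \approx 0.18991$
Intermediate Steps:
$n = -477867$ ($n = 8 - 477875 = -477867$)
$\frac{59031 - 91354}{n + 307665} = \frac{59031 - 91354}{-477867 + 307665} = - \frac{32323}{-170202} = \left(-32323\right) \left(- \frac{1}{170202}\right) = \frac{32323}{170202}$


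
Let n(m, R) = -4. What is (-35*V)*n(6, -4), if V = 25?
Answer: 3500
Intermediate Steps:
(-35*V)*n(6, -4) = -35*25*(-4) = -875*(-4) = 3500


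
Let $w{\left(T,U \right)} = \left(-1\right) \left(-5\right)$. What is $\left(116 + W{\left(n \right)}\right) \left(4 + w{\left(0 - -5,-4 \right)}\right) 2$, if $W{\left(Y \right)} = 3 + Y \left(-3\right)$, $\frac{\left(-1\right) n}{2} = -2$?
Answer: $1926$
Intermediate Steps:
$n = 4$ ($n = \left(-2\right) \left(-2\right) = 4$)
$W{\left(Y \right)} = 3 - 3 Y$
$w{\left(T,U \right)} = 5$
$\left(116 + W{\left(n \right)}\right) \left(4 + w{\left(0 - -5,-4 \right)}\right) 2 = \left(116 + \left(3 - 12\right)\right) \left(4 + 5\right) 2 = \left(116 + \left(3 - 12\right)\right) 9 \cdot 2 = \left(116 - 9\right) 18 = 107 \cdot 18 = 1926$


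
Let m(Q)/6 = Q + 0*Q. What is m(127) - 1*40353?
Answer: -39591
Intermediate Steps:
m(Q) = 6*Q (m(Q) = 6*(Q + 0*Q) = 6*(Q + 0) = 6*Q)
m(127) - 1*40353 = 6*127 - 1*40353 = 762 - 40353 = -39591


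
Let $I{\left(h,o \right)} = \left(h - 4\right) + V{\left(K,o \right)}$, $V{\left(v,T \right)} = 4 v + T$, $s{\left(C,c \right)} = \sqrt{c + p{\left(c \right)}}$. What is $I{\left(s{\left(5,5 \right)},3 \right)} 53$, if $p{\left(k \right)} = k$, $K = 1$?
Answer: $159 + 53 \sqrt{10} \approx 326.6$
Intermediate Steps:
$s{\left(C,c \right)} = \sqrt{2} \sqrt{c}$ ($s{\left(C,c \right)} = \sqrt{c + c} = \sqrt{2 c} = \sqrt{2} \sqrt{c}$)
$V{\left(v,T \right)} = T + 4 v$
$I{\left(h,o \right)} = h + o$ ($I{\left(h,o \right)} = \left(h - 4\right) + \left(o + 4 \cdot 1\right) = \left(-4 + h\right) + \left(o + 4\right) = \left(-4 + h\right) + \left(4 + o\right) = h + o$)
$I{\left(s{\left(5,5 \right)},3 \right)} 53 = \left(\sqrt{2} \sqrt{5} + 3\right) 53 = \left(\sqrt{10} + 3\right) 53 = \left(3 + \sqrt{10}\right) 53 = 159 + 53 \sqrt{10}$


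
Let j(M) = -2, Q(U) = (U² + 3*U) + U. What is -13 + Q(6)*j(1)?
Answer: -133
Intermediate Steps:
Q(U) = U² + 4*U
-13 + Q(6)*j(1) = -13 + (6*(4 + 6))*(-2) = -13 + (6*10)*(-2) = -13 + 60*(-2) = -13 - 120 = -133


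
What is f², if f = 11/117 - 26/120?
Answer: 82369/5475600 ≈ 0.015043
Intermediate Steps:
f = -287/2340 (f = 11*(1/117) - 26*1/120 = 11/117 - 13/60 = -287/2340 ≈ -0.12265)
f² = (-287/2340)² = 82369/5475600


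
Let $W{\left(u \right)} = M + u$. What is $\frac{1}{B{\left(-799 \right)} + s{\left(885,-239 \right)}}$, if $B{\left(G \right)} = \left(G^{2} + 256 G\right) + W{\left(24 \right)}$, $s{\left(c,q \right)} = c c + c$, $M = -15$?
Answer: $\frac{1}{1217976} \approx 8.2103 \cdot 10^{-7}$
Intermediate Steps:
$s{\left(c,q \right)} = c + c^{2}$ ($s{\left(c,q \right)} = c^{2} + c = c + c^{2}$)
$W{\left(u \right)} = -15 + u$
$B{\left(G \right)} = 9 + G^{2} + 256 G$ ($B{\left(G \right)} = \left(G^{2} + 256 G\right) + \left(-15 + 24\right) = \left(G^{2} + 256 G\right) + 9 = 9 + G^{2} + 256 G$)
$\frac{1}{B{\left(-799 \right)} + s{\left(885,-239 \right)}} = \frac{1}{\left(9 + \left(-799\right)^{2} + 256 \left(-799\right)\right) + 885 \left(1 + 885\right)} = \frac{1}{\left(9 + 638401 - 204544\right) + 885 \cdot 886} = \frac{1}{433866 + 784110} = \frac{1}{1217976}$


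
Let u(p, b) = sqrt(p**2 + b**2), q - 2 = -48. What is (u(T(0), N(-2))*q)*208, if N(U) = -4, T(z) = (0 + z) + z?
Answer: -38272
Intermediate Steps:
q = -46 (q = 2 - 48 = -46)
T(z) = 2*z (T(z) = z + z = 2*z)
u(p, b) = sqrt(b**2 + p**2)
(u(T(0), N(-2))*q)*208 = (sqrt((-4)**2 + (2*0)**2)*(-46))*208 = (sqrt(16 + 0**2)*(-46))*208 = (sqrt(16 + 0)*(-46))*208 = (sqrt(16)*(-46))*208 = (4*(-46))*208 = -184*208 = -38272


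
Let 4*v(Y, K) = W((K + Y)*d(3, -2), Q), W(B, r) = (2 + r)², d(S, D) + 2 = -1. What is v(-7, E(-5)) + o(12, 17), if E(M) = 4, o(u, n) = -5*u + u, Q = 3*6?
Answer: 52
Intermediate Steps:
d(S, D) = -3 (d(S, D) = -2 - 1 = -3)
Q = 18
o(u, n) = -4*u
v(Y, K) = 100 (v(Y, K) = (2 + 18)²/4 = (¼)*20² = (¼)*400 = 100)
v(-7, E(-5)) + o(12, 17) = 100 - 4*12 = 100 - 48 = 52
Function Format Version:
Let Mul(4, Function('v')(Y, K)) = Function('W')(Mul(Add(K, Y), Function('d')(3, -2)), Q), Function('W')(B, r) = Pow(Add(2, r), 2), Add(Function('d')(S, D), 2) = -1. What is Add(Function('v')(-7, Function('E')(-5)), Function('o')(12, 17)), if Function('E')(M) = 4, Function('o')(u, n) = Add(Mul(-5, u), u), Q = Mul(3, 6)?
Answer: 52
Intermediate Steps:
Function('d')(S, D) = -3 (Function('d')(S, D) = Add(-2, -1) = -3)
Q = 18
Function('o')(u, n) = Mul(-4, u)
Function('v')(Y, K) = 100 (Function('v')(Y, K) = Mul(Rational(1, 4), Pow(Add(2, 18), 2)) = Mul(Rational(1, 4), Pow(20, 2)) = Mul(Rational(1, 4), 400) = 100)
Add(Function('v')(-7, Function('E')(-5)), Function('o')(12, 17)) = Add(100, Mul(-4, 12)) = Add(100, -48) = 52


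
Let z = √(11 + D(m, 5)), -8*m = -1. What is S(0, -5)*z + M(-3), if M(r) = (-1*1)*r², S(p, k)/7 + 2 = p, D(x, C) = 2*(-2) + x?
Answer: -9 - 7*√114/2 ≈ -46.370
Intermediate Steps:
m = ⅛ (m = -⅛*(-1) = ⅛ ≈ 0.12500)
D(x, C) = -4 + x
S(p, k) = -14 + 7*p
z = √114/4 (z = √(11 + (-4 + ⅛)) = √(11 - 31/8) = √(57/8) = √114/4 ≈ 2.6693)
M(r) = -r²
S(0, -5)*z + M(-3) = (-14 + 7*0)*(√114/4) - 1*(-3)² = (-14 + 0)*(√114/4) - 1*9 = -7*√114/2 - 9 = -9 - 7*√114/2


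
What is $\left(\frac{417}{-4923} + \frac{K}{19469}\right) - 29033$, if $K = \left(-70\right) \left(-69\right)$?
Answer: $- \frac{927559325918}{31948629} \approx -29033.0$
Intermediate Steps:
$K = 4830$
$\left(\frac{417}{-4923} + \frac{K}{19469}\right) - 29033 = \left(\frac{417}{-4923} + \frac{4830}{19469}\right) - 29033 = \left(417 \left(- \frac{1}{4923}\right) + 4830 \cdot \frac{1}{19469}\right) - 29033 = \left(- \frac{139}{1641} + \frac{4830}{19469}\right) - 29033 = \frac{5219839}{31948629} - 29033 = - \frac{927559325918}{31948629}$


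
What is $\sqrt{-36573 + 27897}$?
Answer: $6 i \sqrt{241} \approx 93.145 i$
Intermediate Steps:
$\sqrt{-36573 + 27897} = \sqrt{-8676} = 6 i \sqrt{241}$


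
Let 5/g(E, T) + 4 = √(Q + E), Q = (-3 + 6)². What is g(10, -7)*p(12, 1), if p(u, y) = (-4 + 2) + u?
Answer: 200/3 + 50*√19/3 ≈ 139.31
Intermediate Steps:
p(u, y) = -2 + u
Q = 9 (Q = 3² = 9)
g(E, T) = 5/(-4 + √(9 + E))
g(10, -7)*p(12, 1) = (5/(-4 + √(9 + 10)))*(-2 + 12) = (5/(-4 + √19))*10 = 50/(-4 + √19)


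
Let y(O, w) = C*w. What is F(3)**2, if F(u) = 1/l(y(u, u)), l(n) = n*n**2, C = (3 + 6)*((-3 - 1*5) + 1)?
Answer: 1/45579633110361 ≈ 2.1940e-14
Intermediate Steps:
C = -63 (C = 9*((-3 - 5) + 1) = 9*(-8 + 1) = 9*(-7) = -63)
y(O, w) = -63*w
l(n) = n**3
F(u) = -1/(250047*u**3) (F(u) = 1/(-63*u)**3 = 1/(-250047*u**3) = 1*(-1/(250047*u**3)) = -1/(250047*u**3))
F(3)**2 = (-1/250047/3**3)**2 = (-1/250047*1/27)**2 = (-1/6751269)**2 = 1/45579633110361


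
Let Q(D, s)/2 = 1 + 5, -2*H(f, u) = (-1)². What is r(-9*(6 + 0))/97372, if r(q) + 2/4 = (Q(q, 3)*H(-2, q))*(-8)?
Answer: 95/194744 ≈ 0.00048782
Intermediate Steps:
H(f, u) = -½ (H(f, u) = -½*(-1)² = -½*1 = -½)
Q(D, s) = 12 (Q(D, s) = 2*(1 + 5) = 2*6 = 12)
r(q) = 95/2 (r(q) = -½ + (12*(-½))*(-8) = -½ - 6*(-8) = -½ + 48 = 95/2)
r(-9*(6 + 0))/97372 = (95/2)/97372 = (95/2)*(1/97372) = 95/194744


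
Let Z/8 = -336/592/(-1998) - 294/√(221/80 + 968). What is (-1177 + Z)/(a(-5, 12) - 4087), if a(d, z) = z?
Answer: 14501789/50208075 + 3136*√43145/35163175 ≈ 0.30736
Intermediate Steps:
Z = 28/12321 - 3136*√43145/8629 (Z = 8*(-336/592/(-1998) - 294/√(221/80 + 968)) = 8*(-336*1/592*(-1/1998) - 294/√(221*(1/80) + 968)) = 8*(-21/37*(-1/1998) - 294/√(221/80 + 968)) = 8*(7/24642 - 294*4*√43145/25887) = 8*(7/24642 - 392*√43145/8629) = 28/12321 - 3136*√43145/8629 ≈ -75.486)
(-1177 + Z)/(a(-5, 12) - 4087) = (-1177 + (28/12321 - 3136*√43145/8629))/(12 - 4087) = (-14501789/12321 - 3136*√43145/8629)/(-4075) = (-14501789/12321 - 3136*√43145/8629)*(-1/4075) = 14501789/50208075 + 3136*√43145/35163175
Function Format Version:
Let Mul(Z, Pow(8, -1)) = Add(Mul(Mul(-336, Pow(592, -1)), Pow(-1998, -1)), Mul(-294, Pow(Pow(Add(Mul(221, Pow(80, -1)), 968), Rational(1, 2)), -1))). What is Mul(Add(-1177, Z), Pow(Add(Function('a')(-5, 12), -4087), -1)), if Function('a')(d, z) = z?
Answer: Add(Rational(14501789, 50208075), Mul(Rational(3136, 35163175), Pow(43145, Rational(1, 2)))) ≈ 0.30736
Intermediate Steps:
Z = Add(Rational(28, 12321), Mul(Rational(-3136, 8629), Pow(43145, Rational(1, 2)))) (Z = Mul(8, Add(Mul(Mul(-336, Pow(592, -1)), Pow(-1998, -1)), Mul(-294, Pow(Pow(Add(Mul(221, Pow(80, -1)), 968), Rational(1, 2)), -1)))) = Mul(8, Add(Mul(Mul(-336, Rational(1, 592)), Rational(-1, 1998)), Mul(-294, Pow(Pow(Add(Mul(221, Rational(1, 80)), 968), Rational(1, 2)), -1)))) = Mul(8, Add(Mul(Rational(-21, 37), Rational(-1, 1998)), Mul(-294, Pow(Pow(Add(Rational(221, 80), 968), Rational(1, 2)), -1)))) = Mul(8, Add(Rational(7, 24642), Mul(-294, Pow(Pow(Rational(77661, 80), Rational(1, 2)), -1)))) = Mul(8, Add(Rational(7, 24642), Mul(-294, Pow(Mul(Rational(3, 20), Pow(43145, Rational(1, 2))), -1)))) = Mul(8, Add(Rational(7, 24642), Mul(-294, Mul(Rational(4, 25887), Pow(43145, Rational(1, 2)))))) = Mul(8, Add(Rational(7, 24642), Mul(Rational(-392, 8629), Pow(43145, Rational(1, 2))))) = Add(Rational(28, 12321), Mul(Rational(-3136, 8629), Pow(43145, Rational(1, 2)))) ≈ -75.486)
Mul(Add(-1177, Z), Pow(Add(Function('a')(-5, 12), -4087), -1)) = Mul(Add(-1177, Add(Rational(28, 12321), Mul(Rational(-3136, 8629), Pow(43145, Rational(1, 2))))), Pow(Add(12, -4087), -1)) = Mul(Add(Rational(-14501789, 12321), Mul(Rational(-3136, 8629), Pow(43145, Rational(1, 2)))), Pow(-4075, -1)) = Mul(Add(Rational(-14501789, 12321), Mul(Rational(-3136, 8629), Pow(43145, Rational(1, 2)))), Rational(-1, 4075)) = Add(Rational(14501789, 50208075), Mul(Rational(3136, 35163175), Pow(43145, Rational(1, 2))))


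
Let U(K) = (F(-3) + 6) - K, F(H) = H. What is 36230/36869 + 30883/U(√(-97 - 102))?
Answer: 3423411821/7668752 + 30883*I*√199/208 ≈ 446.41 + 2094.5*I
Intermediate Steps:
U(K) = 3 - K (U(K) = (-3 + 6) - K = 3 - K)
36230/36869 + 30883/U(√(-97 - 102)) = 36230/36869 + 30883/(3 - √(-97 - 102)) = 36230*(1/36869) + 30883/(3 - √(-199)) = 36230/36869 + 30883/(3 - I*√199)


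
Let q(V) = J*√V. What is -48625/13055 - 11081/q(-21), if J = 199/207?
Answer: -9725/2611 + 109227*I*√21/199 ≈ -3.7246 + 2515.3*I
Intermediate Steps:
J = 199/207 (J = 199*(1/207) = 199/207 ≈ 0.96135)
q(V) = 199*√V/207
-48625/13055 - 11081/q(-21) = -48625/13055 - 11081*(-69*I*√21/1393) = -48625*1/13055 - 11081*(-69*I*√21/1393) = -9725/2611 - 11081*(-69*I*√21/1393) = -9725/2611 - (-109227)*I*√21/199 = -9725/2611 + 109227*I*√21/199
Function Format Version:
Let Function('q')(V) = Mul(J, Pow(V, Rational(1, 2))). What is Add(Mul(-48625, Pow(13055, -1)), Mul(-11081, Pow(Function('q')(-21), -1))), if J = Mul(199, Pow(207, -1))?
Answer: Add(Rational(-9725, 2611), Mul(Rational(109227, 199), I, Pow(21, Rational(1, 2)))) ≈ Add(-3.7246, Mul(2515.3, I))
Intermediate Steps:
J = Rational(199, 207) (J = Mul(199, Rational(1, 207)) = Rational(199, 207) ≈ 0.96135)
Function('q')(V) = Mul(Rational(199, 207), Pow(V, Rational(1, 2)))
Add(Mul(-48625, Pow(13055, -1)), Mul(-11081, Pow(Function('q')(-21), -1))) = Add(Mul(-48625, Pow(13055, -1)), Mul(-11081, Pow(Mul(Rational(199, 207), Pow(-21, Rational(1, 2))), -1))) = Add(Mul(-48625, Rational(1, 13055)), Mul(-11081, Pow(Mul(Rational(199, 207), Mul(I, Pow(21, Rational(1, 2)))), -1))) = Add(Rational(-9725, 2611), Mul(-11081, Pow(Mul(Rational(199, 207), I, Pow(21, Rational(1, 2))), -1))) = Add(Rational(-9725, 2611), Mul(-11081, Mul(Rational(-69, 1393), I, Pow(21, Rational(1, 2))))) = Add(Rational(-9725, 2611), Mul(Rational(109227, 199), I, Pow(21, Rational(1, 2))))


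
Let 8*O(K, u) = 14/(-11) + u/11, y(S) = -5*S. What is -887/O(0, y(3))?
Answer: 78056/29 ≈ 2691.6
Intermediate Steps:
O(K, u) = -7/44 + u/88 (O(K, u) = (14/(-11) + u/11)/8 = (14*(-1/11) + u*(1/11))/8 = (-14/11 + u/11)/8 = -7/44 + u/88)
-887/O(0, y(3)) = -887/(-7/44 + (-5*3)/88) = -887/(-7/44 + (1/88)*(-15)) = -887/(-7/44 - 15/88) = -887/(-29/88) = -887*(-88/29) = 78056/29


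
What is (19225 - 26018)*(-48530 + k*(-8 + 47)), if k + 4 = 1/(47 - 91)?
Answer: 14552120839/44 ≈ 3.3073e+8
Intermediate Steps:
k = -177/44 (k = -4 + 1/(47 - 91) = -4 + 1/(-44) = -4 - 1/44 = -177/44 ≈ -4.0227)
(19225 - 26018)*(-48530 + k*(-8 + 47)) = (19225 - 26018)*(-48530 - 177*(-8 + 47)/44) = -6793*(-48530 - 177/44*39) = -6793*(-48530 - 6903/44) = -6793*(-2142223/44) = 14552120839/44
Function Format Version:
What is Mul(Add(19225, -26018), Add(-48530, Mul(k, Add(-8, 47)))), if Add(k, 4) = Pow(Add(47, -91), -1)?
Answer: Rational(14552120839, 44) ≈ 3.3073e+8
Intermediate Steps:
k = Rational(-177, 44) (k = Add(-4, Pow(Add(47, -91), -1)) = Add(-4, Pow(-44, -1)) = Add(-4, Rational(-1, 44)) = Rational(-177, 44) ≈ -4.0227)
Mul(Add(19225, -26018), Add(-48530, Mul(k, Add(-8, 47)))) = Mul(Add(19225, -26018), Add(-48530, Mul(Rational(-177, 44), Add(-8, 47)))) = Mul(-6793, Add(-48530, Mul(Rational(-177, 44), 39))) = Mul(-6793, Add(-48530, Rational(-6903, 44))) = Mul(-6793, Rational(-2142223, 44)) = Rational(14552120839, 44)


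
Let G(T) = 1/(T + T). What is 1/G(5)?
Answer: 10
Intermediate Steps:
G(T) = 1/(2*T)
1/G(5) = 1/((½)/5) = 1/((½)*(⅕)) = 1/(⅒) = 10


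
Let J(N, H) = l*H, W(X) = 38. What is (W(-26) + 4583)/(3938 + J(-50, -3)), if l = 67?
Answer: 4621/3737 ≈ 1.2366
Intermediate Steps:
J(N, H) = 67*H
(W(-26) + 4583)/(3938 + J(-50, -3)) = (38 + 4583)/(3938 + 67*(-3)) = 4621/(3938 - 201) = 4621/3737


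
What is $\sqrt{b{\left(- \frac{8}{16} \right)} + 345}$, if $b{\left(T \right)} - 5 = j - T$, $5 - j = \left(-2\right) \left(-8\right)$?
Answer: $\frac{\sqrt{1358}}{2} \approx 18.426$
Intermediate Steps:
$j = -11$ ($j = 5 - \left(-2\right) \left(-8\right) = 5 - 16 = -11$)
$b{\left(T \right)} = -6 - T$ ($b{\left(T \right)} = 5 - \left(11 + T\right) = -6 - T$)
$\sqrt{b{\left(- \frac{8}{16} \right)} + 345} = \sqrt{\left(-6 - - \frac{8}{16}\right) + 345} = \sqrt{\left(-6 - \left(-8\right) \frac{1}{16}\right) + 345} = \sqrt{\left(-6 - - \frac{1}{2}\right) + 345} = \sqrt{\left(-6 + \frac{1}{2}\right) + 345} = \sqrt{- \frac{11}{2} + 345} = \sqrt{\frac{679}{2}} = \frac{\sqrt{1358}}{2}$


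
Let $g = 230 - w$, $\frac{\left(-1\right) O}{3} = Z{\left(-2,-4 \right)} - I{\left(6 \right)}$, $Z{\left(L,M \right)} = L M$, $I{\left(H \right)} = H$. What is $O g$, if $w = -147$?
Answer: $-2262$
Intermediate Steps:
$O = -6$ ($O = - 3 \left(\left(-2\right) \left(-4\right) - 6\right) = - 3 \left(8 - 6\right) = \left(-3\right) 2 = -6$)
$g = 377$ ($g = 230 - -147 = 230 + 147 = 377$)
$O g = \left(-6\right) 377 = -2262$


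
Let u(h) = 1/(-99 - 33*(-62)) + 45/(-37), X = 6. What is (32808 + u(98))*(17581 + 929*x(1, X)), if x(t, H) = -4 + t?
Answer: 73482956525537/151404 ≈ 4.8534e+8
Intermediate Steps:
u(h) = -368243/302808 (u(h) = -1/62/(-132) + 45*(-1/37) = -1/132*(-1/62) - 45/37 = 1/8184 - 45/37 = -368243/302808)
(32808 + u(98))*(17581 + 929*x(1, X)) = (32808 - 368243/302808)*(17581 + 929*(-4 + 1)) = 9934156621*(17581 + 929*(-3))/302808 = 9934156621*(17581 - 2787)/302808 = (9934156621/302808)*14794 = 73482956525537/151404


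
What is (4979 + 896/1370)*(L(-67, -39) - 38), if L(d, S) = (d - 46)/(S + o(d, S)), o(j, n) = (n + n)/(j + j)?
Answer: -34201970687/195910 ≈ -1.7458e+5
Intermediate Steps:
o(j, n) = n/j (o(j, n) = (2*n)/((2*j)) = (2*n)*(1/(2*j)) = n/j)
L(d, S) = (-46 + d)/(S + S/d) (L(d, S) = (d - 46)/(S + S/d) = (-46 + d)/(S + S/d))
(4979 + 896/1370)*(L(-67, -39) - 38) = (4979 + 896/1370)*(-67*(-46 - 67)/(-39*(1 - 67)) - 38) = (4979 + 896*(1/1370))*(-67*(-1/39)*(-113)/(-66) - 38) = (4979 + 448/685)*(-67*(-1/39)*(-1/66)*(-113) - 38) = 3411063*(7571/2574 - 38)/685 = (3411063/685)*(-90241/2574) = -34201970687/195910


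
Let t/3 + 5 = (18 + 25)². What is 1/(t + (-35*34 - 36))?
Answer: 1/4306 ≈ 0.00023223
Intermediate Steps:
t = 5532 (t = -15 + 3*(18 + 25)² = -15 + 3*43² = -15 + 3*1849 = -15 + 5547 = 5532)
1/(t + (-35*34 - 36)) = 1/(5532 + (-35*34 - 36)) = 1/(5532 + (-1190 - 36)) = 1/(5532 - 1226) = 1/4306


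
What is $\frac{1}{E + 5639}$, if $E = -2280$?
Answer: $\frac{1}{3359} \approx 0.00029771$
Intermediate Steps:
$\frac{1}{E + 5639} = \frac{1}{-2280 + 5639} = \frac{1}{3359}$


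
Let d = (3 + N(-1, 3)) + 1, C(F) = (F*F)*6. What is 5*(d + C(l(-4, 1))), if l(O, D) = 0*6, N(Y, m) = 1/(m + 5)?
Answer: 165/8 ≈ 20.625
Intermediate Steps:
N(Y, m) = 1/(5 + m)
l(O, D) = 0
C(F) = 6*F**2 (C(F) = F**2*6 = 6*F**2)
d = 33/8 (d = (3 + 1/(5 + 3)) + 1 = (3 + 1/8) + 1 = 25/8 + 1 = 33/8 ≈ 4.1250)
5*(d + C(l(-4, 1))) = 5*(33/8 + 6*0**2) = 5*(33/8 + 6*0) = 5*(33/8 + 0) = 5*(33/8) = 165/8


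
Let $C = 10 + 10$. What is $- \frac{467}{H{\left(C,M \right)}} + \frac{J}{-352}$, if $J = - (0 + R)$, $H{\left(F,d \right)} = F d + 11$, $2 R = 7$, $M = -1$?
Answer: $\frac{328831}{6336} \approx 51.899$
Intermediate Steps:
$R = \frac{7}{2}$ ($R = \frac{1}{2} \cdot 7 = \frac{7}{2} \approx 3.5$)
$C = 20$
$H{\left(F,d \right)} = 11 + F d$
$J = - \frac{7}{2}$ ($J = - (0 + \frac{7}{2}) = \left(-1\right) \frac{7}{2} = - \frac{7}{2} \approx -3.5$)
$- \frac{467}{H{\left(C,M \right)}} + \frac{J}{-352} = - \frac{467}{11 + 20 \left(-1\right)} - \frac{7}{2 \left(-352\right)} = - \frac{467}{11 - 20} - - \frac{7}{704} = - \frac{467}{-9} + \frac{7}{704} = \left(-467\right) \left(- \frac{1}{9}\right) + \frac{7}{704} = \frac{467}{9} + \frac{7}{704} = \frac{328831}{6336}$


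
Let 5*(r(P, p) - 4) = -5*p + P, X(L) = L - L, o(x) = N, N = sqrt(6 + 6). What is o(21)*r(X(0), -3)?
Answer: 14*sqrt(3) ≈ 24.249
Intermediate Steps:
N = 2*sqrt(3) (N = sqrt(12) = 2*sqrt(3) ≈ 3.4641)
o(x) = 2*sqrt(3)
X(L) = 0
r(P, p) = 4 - p + P/5 (r(P, p) = 4 + (-5*p + P)/5 = 4 + (P - 5*p)/5 = 4 + (-p + P/5) = 4 - p + P/5)
o(21)*r(X(0), -3) = (2*sqrt(3))*(4 - 1*(-3) + (1/5)*0) = (2*sqrt(3))*(4 + 3 + 0) = (2*sqrt(3))*7 = 14*sqrt(3)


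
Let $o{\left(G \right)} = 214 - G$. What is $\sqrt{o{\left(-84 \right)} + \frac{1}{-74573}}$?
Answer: $\frac{\sqrt{1657217359469}}{74573} \approx 17.263$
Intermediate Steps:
$\sqrt{o{\left(-84 \right)} + \frac{1}{-74573}} = \sqrt{\left(214 - -84\right) + \frac{1}{-74573}} = \sqrt{\left(214 + 84\right) - \frac{1}{74573}} = \sqrt{298 - \frac{1}{74573}} = \sqrt{\frac{22222753}{74573}} = \frac{\sqrt{1657217359469}}{74573}$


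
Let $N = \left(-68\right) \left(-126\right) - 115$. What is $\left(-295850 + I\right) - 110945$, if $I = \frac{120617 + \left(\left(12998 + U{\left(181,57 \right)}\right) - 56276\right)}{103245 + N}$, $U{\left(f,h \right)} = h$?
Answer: $- \frac{22719055257}{55849} \approx -4.0679 \cdot 10^{5}$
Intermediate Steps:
$N = 8453$ ($N = 8568 - 115 = 8453$)
$I = \frac{38698}{55849}$ ($I = \frac{120617 + \left(\left(12998 + 57\right) - 56276\right)}{103245 + 8453} = \frac{120617 + \left(13055 - 56276\right)}{111698} = \left(120617 - 43221\right) \frac{1}{111698} = 77396 \cdot \frac{1}{111698} = \frac{38698}{55849} \approx 0.6929$)
$\left(-295850 + I\right) - 110945 = \left(-295850 + \frac{38698}{55849}\right) - 110945 = - \frac{16522887952}{55849} - 110945 = - \frac{22719055257}{55849}$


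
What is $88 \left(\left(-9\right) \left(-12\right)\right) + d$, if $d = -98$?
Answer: $9406$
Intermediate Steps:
$88 \left(\left(-9\right) \left(-12\right)\right) + d = 88 \left(\left(-9\right) \left(-12\right)\right) - 98 = 88 \cdot 108 - 98 = 9504 - 98 = 9406$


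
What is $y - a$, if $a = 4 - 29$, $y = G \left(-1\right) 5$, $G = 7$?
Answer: $-10$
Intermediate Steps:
$y = -35$ ($y = 7 \left(-1\right) 5 = \left(-7\right) 5 = -35$)
$a = -25$
$y - a = -35 - -25 = -35 + 25 = -10$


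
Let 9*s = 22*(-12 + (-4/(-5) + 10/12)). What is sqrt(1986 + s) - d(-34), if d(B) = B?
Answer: 34 + sqrt(3970335)/45 ≈ 78.279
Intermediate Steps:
s = -3421/135 (s = (22*(-12 + (-4/(-5) + 10/12)))/9 = (22*(-12 + (-4*(-1/5) + 10*(1/12))))/9 = (22*(-12 + (4/5 + 5/6)))/9 = (22*(-12 + 49/30))/9 = (22*(-311/30))/9 = (1/9)*(-3421/15) = -3421/135 ≈ -25.341)
sqrt(1986 + s) - d(-34) = sqrt(1986 - 3421/135) - 1*(-34) = sqrt(264689/135) + 34 = sqrt(3970335)/45 + 34 = 34 + sqrt(3970335)/45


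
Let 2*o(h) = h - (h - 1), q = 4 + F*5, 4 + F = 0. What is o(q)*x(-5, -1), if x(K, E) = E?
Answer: -½ ≈ -0.50000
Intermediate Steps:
F = -4 (F = -4 + 0 = -4)
q = -16 (q = 4 - 4*5 = 4 - 20 = -16)
o(h) = ½ (o(h) = (h - (h - 1))/2 = (h - (-1 + h))/2 = (h + (1 - h))/2 = (½)*1 = ½)
o(q)*x(-5, -1) = (½)*(-1) = -½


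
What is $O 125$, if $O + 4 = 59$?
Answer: $6875$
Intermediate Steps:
$O = 55$ ($O = -4 + 59 = 55$)
$O 125 = 55 \cdot 125 = 6875$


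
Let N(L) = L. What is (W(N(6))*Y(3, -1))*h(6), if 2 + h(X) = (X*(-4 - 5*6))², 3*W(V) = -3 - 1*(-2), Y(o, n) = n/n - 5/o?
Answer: 83228/9 ≈ 9247.6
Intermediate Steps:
Y(o, n) = 1 - 5/o
W(V) = -⅓ (W(V) = (-3 - 1*(-2))/3 = (-3 + 2)/3 = (⅓)*(-1) = -⅓)
h(X) = -2 + 1156*X² (h(X) = -2 + (X*(-4 - 5*6))² = -2 + (X*(-4 - 30))² = -2 + (X*(-34))² = -2 + (-34*X)² = -2 + 1156*X²)
(W(N(6))*Y(3, -1))*h(6) = (-(-5 + 3)/(3*3))*(-2 + 1156*6²) = (-(-2)/9)*(-2 + 1156*36) = (-⅓*(-⅔))*(-2 + 41616) = (2/9)*41614 = 83228/9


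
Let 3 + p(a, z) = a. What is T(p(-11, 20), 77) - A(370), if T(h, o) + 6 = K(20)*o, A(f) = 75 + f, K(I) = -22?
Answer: -2145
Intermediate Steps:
p(a, z) = -3 + a
T(h, o) = -6 - 22*o
T(p(-11, 20), 77) - A(370) = (-6 - 22*77) - (75 + 370) = (-6 - 1694) - 1*445 = -1700 - 445 = -2145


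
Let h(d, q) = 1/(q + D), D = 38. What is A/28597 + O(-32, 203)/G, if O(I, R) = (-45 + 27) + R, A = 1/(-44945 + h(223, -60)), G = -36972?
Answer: -1743715071793/348479046541548 ≈ -0.0050038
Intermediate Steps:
h(d, q) = 1/(38 + q) (h(d, q) = 1/(q + 38) = 1/(38 + q))
A = -22/988791 (A = 1/(-44945 + 1/(38 - 60)) = 1/(-44945 + 1/(-22)) = 1/(-44945 - 1/22) = 1/(-988791/22) = -22/988791 ≈ -2.2249e-5)
O(I, R) = -18 + R
A/28597 + O(-32, 203)/G = -22/988791/28597 + (-18 + 203)/(-36972) = -22/988791*1/28597 + 185*(-1/36972) = -22/28276456227 - 185/36972 = -1743715071793/348479046541548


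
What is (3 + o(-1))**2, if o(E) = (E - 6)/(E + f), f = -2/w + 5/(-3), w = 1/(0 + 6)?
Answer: 23409/1936 ≈ 12.091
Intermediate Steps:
w = 1/6 ≈ 0.16667
f = -41/3 (f = -2/1/6 + 5/(-3) = -2*6 + 5*(-1/3) = -12 - 5/3 = -41/3 ≈ -13.667)
o(E) = (-6 + E)/(-41/3 + E) (o(E) = (E - 6)/(E - 41/3) = (-6 + E)/(-41/3 + E))
(3 + o(-1))**2 = (3 + 3*(6 - 1*(-1))/(41 - 3*(-1)))**2 = (3 + 3*(6 + 1)/(41 + 3))**2 = (3 + 3*7/44)**2 = (3 + 3*(1/44)*7)**2 = (3 + 21/44)**2 = (153/44)**2 = 23409/1936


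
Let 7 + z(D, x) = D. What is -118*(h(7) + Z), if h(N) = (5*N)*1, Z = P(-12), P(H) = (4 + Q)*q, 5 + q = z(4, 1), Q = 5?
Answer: 4366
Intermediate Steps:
z(D, x) = -7 + D
q = -8 (q = -5 + (-7 + 4) = -5 - 3 = -8)
P(H) = -72 (P(H) = (4 + 5)*(-8) = 9*(-8) = -72)
Z = -72
h(N) = 5*N
-118*(h(7) + Z) = -118*(5*7 - 72) = -118*(35 - 72) = -118*(-37) = 4366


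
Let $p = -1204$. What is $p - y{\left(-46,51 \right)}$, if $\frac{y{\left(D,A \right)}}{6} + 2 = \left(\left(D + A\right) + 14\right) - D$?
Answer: $-1582$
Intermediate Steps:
$y{\left(D,A \right)} = 72 + 6 A$ ($y{\left(D,A \right)} = -12 + 6 \left(\left(\left(D + A\right) + 14\right) - D\right) = -12 + 6 \left(\left(\left(A + D\right) + 14\right) - D\right) = -12 + 6 \left(\left(14 + A + D\right) - D\right) = -12 + 6 \left(14 + A\right) = -12 + \left(84 + 6 A\right) = 72 + 6 A$)
$p - y{\left(-46,51 \right)} = -1204 - \left(72 + 6 \cdot 51\right) = -1204 - \left(72 + 306\right) = -1204 - 378 = -1582$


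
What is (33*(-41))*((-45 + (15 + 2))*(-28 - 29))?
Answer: -2159388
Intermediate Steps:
(33*(-41))*((-45 + (15 + 2))*(-28 - 29)) = -1353*(-45 + 17)*(-57) = -(-37884)*(-57) = -1353*1596 = -2159388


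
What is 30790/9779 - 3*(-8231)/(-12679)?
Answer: 148913563/123987941 ≈ 1.2010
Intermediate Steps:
30790/9779 - 3*(-8231)/(-12679) = 30790*(1/9779) + 24693*(-1/12679) = 30790/9779 - 24693/12679 = 148913563/123987941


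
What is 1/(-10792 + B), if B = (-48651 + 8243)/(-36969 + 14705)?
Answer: -2783/30029085 ≈ -9.2677e-5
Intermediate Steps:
B = 5051/2783 (B = -40408/(-22264) = -40408*(-1/22264) = 5051/2783 ≈ 1.8149)
1/(-10792 + B) = 1/(-10792 + 5051/2783) = 1/(-30029085/2783) = -2783/30029085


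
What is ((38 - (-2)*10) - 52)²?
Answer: 36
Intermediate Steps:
((38 - (-2)*10) - 52)² = ((38 - 1*(-20)) - 52)² = ((38 + 20) - 52)² = (58 - 52)² = 6² = 36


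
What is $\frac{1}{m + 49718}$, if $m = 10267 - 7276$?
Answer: $\frac{1}{52709} \approx 1.8972 \cdot 10^{-5}$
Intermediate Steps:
$m = 2991$
$\frac{1}{m + 49718} = \frac{1}{2991 + 49718} = \frac{1}{52709}$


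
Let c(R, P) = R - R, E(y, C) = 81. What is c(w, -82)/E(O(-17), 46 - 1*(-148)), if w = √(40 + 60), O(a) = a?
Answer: 0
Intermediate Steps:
w = 10 (w = √100 = 10)
c(R, P) = 0
c(w, -82)/E(O(-17), 46 - 1*(-148)) = 0/81 = 0*(1/81) = 0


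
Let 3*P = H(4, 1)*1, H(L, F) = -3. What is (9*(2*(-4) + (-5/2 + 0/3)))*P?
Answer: 189/2 ≈ 94.500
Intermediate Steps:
P = -1 (P = (-3*1)/3 = (⅓)*(-3) = -1)
(9*(2*(-4) + (-5/2 + 0/3)))*P = (9*(2*(-4) + (-5/2 + 0/3)))*(-1) = (9*(-8 + (-5*½ + 0*(⅓))))*(-1) = (9*(-8 + (-5/2 + 0)))*(-1) = (9*(-8 - 5/2))*(-1) = (9*(-21/2))*(-1) = -189/2*(-1) = 189/2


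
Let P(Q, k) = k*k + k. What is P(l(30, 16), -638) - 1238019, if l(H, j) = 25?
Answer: -831613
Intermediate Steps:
P(Q, k) = k + k² (P(Q, k) = k² + k = k + k²)
P(l(30, 16), -638) - 1238019 = -638*(1 - 638) - 1238019 = -638*(-637) - 1238019 = 406406 - 1238019 = -831613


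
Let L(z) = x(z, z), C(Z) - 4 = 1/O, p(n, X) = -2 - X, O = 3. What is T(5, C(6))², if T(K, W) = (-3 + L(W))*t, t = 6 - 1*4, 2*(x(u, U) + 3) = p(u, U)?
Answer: 3025/9 ≈ 336.11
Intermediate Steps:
x(u, U) = -4 - U/2 (x(u, U) = -3 + (-2 - U)/2 = -3 + (-1 - U/2) = -4 - U/2)
C(Z) = 13/3 (C(Z) = 4 + 1/3 = 4 + ⅓ = 13/3)
t = 2 (t = 6 - 4 = 2)
L(z) = -4 - z/2
T(K, W) = -14 - W (T(K, W) = (-3 + (-4 - W/2))*2 = (-7 - W/2)*2 = -14 - W)
T(5, C(6))² = (-14 - 1*13/3)² = (-14 - 13/3)² = (-55/3)² = 3025/9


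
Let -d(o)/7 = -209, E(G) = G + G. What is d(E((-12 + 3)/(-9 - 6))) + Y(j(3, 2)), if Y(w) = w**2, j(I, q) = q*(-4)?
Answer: 1527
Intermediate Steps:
j(I, q) = -4*q
E(G) = 2*G
d(o) = 1463 (d(o) = -7*(-209) = 1463)
d(E((-12 + 3)/(-9 - 6))) + Y(j(3, 2)) = 1463 + (-4*2)**2 = 1463 + (-8)**2 = 1463 + 64 = 1527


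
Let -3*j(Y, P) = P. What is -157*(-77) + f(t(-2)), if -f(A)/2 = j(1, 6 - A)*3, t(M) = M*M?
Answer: 12093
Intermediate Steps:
j(Y, P) = -P/3
t(M) = M**2
f(A) = 12 - 2*A (f(A) = -2*(-(6 - A)/3)*3 = -2*(-2 + A/3)*3 = -2*(-6 + A) = 12 - 2*A)
-157*(-77) + f(t(-2)) = -157*(-77) + (12 - 2*(-2)**2) = 12089 + (12 - 2*4) = 12089 + (12 - 8) = 12089 + 4 = 12093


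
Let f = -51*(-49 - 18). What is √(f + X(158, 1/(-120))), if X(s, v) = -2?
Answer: √3415 ≈ 58.438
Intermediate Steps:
f = 3417 (f = -51*(-67) = 3417)
√(f + X(158, 1/(-120))) = √(3417 - 2) = √3415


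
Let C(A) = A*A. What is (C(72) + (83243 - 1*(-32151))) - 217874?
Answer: -97296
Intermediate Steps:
C(A) = A²
(C(72) + (83243 - 1*(-32151))) - 217874 = (72² + (83243 - 1*(-32151))) - 217874 = (5184 + (83243 + 32151)) - 217874 = (5184 + 115394) - 217874 = 120578 - 217874 = -97296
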